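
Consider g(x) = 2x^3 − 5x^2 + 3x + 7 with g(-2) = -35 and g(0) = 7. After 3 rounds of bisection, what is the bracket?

[-1, -0.75]

m = -1, g(m) = -3 (−); new bracket [-1, 0]
m = -0.5, g(m) = 4 (+); new bracket [-1, -0.5]
m = -0.75, g(m) = 1.09375 (+); new bracket [-1, -0.75]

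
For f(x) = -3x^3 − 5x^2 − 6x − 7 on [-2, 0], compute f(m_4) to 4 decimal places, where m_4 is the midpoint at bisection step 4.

-0.4043

f(-1) = -3 < 0, so the root lies in [-2, -1]
f(-1.5) = 0.875 > 0, so the root lies in [-1.5, -1]
f(-1.25) = -1.453125 < 0, so the root lies in [-1.5, -1.25]
f(-1.375) = -0.4043 < 0, so the root lies in [-1.5, -1.375]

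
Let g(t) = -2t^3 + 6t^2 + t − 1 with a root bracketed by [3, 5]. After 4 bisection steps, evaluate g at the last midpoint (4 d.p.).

-0.3164

g(4) = -29 < 0, so the root lies in [3, 4]
g(3.5) = -9.75 < 0, so the root lies in [3, 3.5]
g(3.25) = -3.03125 < 0, so the root lies in [3, 3.25]
g(3.125) = -0.3164 < 0, so the root lies in [3, 3.125]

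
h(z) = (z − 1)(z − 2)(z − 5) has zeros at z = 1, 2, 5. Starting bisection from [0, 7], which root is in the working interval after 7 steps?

5

z = 3.5 gives h = -5.625, negative; keep [3.5, 7]
z = 5.25 gives h = 3.453125, positive; keep [3.5, 5.25]
z = 4.375 gives h = -5.009766, negative; keep [4.375, 5.25]
z = 4.8125 gives h = -2.0105, negative; keep [4.8125, 5.25]
z = 5.03125 gives h = 0.3819, positive; keep [4.8125, 5.03125]
z = 4.921875 gives h = -0.8953, negative; keep [4.921875, 5.03125]
z = 4.9765625 gives h = -0.2774, negative; keep [4.9765625, 5.03125]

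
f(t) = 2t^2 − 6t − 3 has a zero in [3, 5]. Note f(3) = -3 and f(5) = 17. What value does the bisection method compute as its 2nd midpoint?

3.5

f(4) = 5 > 0, so the root lies in [3, 4]
f(3.5) = 0.5 > 0, so the root lies in [3, 3.5]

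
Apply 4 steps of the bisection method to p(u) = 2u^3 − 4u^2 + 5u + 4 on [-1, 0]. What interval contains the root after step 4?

p(-0.5) = 0.25 > 0, so the root lies in [-1, -0.5]
p(-0.75) = -2.84375 < 0, so the root lies in [-0.75, -0.5]
p(-0.625) = -1.175781 < 0, so the root lies in [-0.625, -0.5]
p(-0.5625) = -0.4341 < 0, so the root lies in [-0.5625, -0.5]

[-0.5625, -0.5]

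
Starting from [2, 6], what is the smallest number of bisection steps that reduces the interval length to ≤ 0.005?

Width after n steps is 4/2^n. Need 2^n ≥ 4/0.005 = 800.
2^9 = 512 < 800 ≤ 2^10 = 1024, so n = 10.

10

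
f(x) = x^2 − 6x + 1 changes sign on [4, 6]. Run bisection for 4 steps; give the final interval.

[5.75, 5.875]

x = 5 gives f = -4, negative; keep [5, 6]
x = 5.5 gives f = -1.75, negative; keep [5.5, 6]
x = 5.75 gives f = -0.4375, negative; keep [5.75, 6]
x = 5.875 gives f = 0.2656, positive; keep [5.75, 5.875]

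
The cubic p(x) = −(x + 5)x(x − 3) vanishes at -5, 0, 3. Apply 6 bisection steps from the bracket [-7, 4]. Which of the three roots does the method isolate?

p(-1.5) = -23.625 < 0, so the root lies in [-7, -1.5]
p(-4.25) = -23.109375 < 0, so the root lies in [-7, -4.25]
p(-5.625) = 30.322266 > 0, so the root lies in [-5.625, -4.25]
p(-4.9375) = -2.4495 < 0, so the root lies in [-5.625, -4.9375]
p(-5.28125) = 12.3006 > 0, so the root lies in [-5.28125, -4.9375]
p(-5.109375) = 4.5318 > 0, so the root lies in [-5.109375, -4.9375]

-5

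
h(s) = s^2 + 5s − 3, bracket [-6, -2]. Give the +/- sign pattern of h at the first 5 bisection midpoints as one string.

---++

h(-4) = -7 < 0, so the root lies in [-6, -4]
h(-5) = -3 < 0, so the root lies in [-6, -5]
h(-5.5) = -0.25 < 0, so the root lies in [-6, -5.5]
h(-5.75) = 1.3125 > 0, so the root lies in [-5.75, -5.5]
h(-5.625) = 0.5156 > 0, so the root lies in [-5.625, -5.5]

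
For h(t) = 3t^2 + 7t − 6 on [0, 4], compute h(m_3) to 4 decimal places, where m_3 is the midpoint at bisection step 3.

-1.7500

t = 2 gives h = 20, positive; keep [0, 2]
t = 1 gives h = 4, positive; keep [0, 1]
t = 0.5 gives h = -1.75, negative; keep [0.5, 1]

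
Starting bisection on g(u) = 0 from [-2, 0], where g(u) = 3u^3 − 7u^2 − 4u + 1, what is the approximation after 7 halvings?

g(-1) = -5 < 0, so the root lies in [-1, 0]
g(-0.5) = 0.875 > 0, so the root lies in [-1, -0.5]
g(-0.75) = -1.203125 < 0, so the root lies in [-0.75, -0.5]
g(-0.625) = 0.0332 > 0, so the root lies in [-0.75, -0.625]
g(-0.6875) = -0.5334 < 0, so the root lies in [-0.6875, -0.625]
g(-0.65625) = -0.2375 < 0, so the root lies in [-0.65625, -0.625]
g(-0.640625) = -0.099 < 0, so the root lies in [-0.640625, -0.625]

-0.640625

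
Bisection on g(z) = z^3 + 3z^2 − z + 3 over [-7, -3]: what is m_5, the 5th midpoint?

-3.625

g(-5) = -42 < 0, so the root lies in [-5, -3]
g(-4) = -9 < 0, so the root lies in [-4, -3]
g(-3.5) = 0.375 > 0, so the root lies in [-4, -3.5]
g(-3.75) = -3.7969 < 0, so the root lies in [-3.75, -3.5]
g(-3.625) = -1.5879 < 0, so the root lies in [-3.625, -3.5]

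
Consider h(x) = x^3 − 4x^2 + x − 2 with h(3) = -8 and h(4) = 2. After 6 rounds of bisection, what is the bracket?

[3.875, 3.890625]

h(3.5) = -4.625 < 0, so the root lies in [3.5, 4]
h(3.75) = -1.765625 < 0, so the root lies in [3.75, 4]
h(3.875) = -0.001953 < 0, so the root lies in [3.875, 4]
h(3.9375) = 0.9685 > 0, so the root lies in [3.875, 3.9375]
h(3.90625) = 0.4757 > 0, so the root lies in [3.875, 3.90625]
h(3.890625) = 0.235 > 0, so the root lies in [3.875, 3.890625]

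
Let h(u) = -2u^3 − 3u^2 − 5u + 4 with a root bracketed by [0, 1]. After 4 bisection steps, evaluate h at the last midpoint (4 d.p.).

midpoint 0.5: h = 0.5 > 0 → [0.5, 1]
midpoint 0.75: h = -2.28125 < 0 → [0.5, 0.75]
midpoint 0.625: h = -0.785156 < 0 → [0.5, 0.625]
midpoint 0.5625: h = -0.1177 < 0 → [0.5, 0.5625]

-0.1177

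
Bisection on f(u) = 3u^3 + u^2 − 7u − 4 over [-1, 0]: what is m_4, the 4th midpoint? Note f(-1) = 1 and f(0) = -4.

-0.5625

midpoint -0.5: f = -0.625 < 0 → [-1, -0.5]
midpoint -0.75: f = 0.546875 > 0 → [-0.75, -0.5]
midpoint -0.625: f = 0.033203 > 0 → [-0.625, -0.5]
midpoint -0.5625: f = -0.28 < 0 → [-0.625, -0.5625]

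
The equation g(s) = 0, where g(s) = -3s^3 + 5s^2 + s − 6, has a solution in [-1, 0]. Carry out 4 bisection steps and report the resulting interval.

g(-0.5) = -4.875 < 0, so the root lies in [-1, -0.5]
g(-0.75) = -2.671875 < 0, so the root lies in [-1, -0.75]
g(-0.875) = -1.037109 < 0, so the root lies in [-1, -0.875]
g(-0.9375) = -0.071 < 0, so the root lies in [-1, -0.9375]

[-1, -0.9375]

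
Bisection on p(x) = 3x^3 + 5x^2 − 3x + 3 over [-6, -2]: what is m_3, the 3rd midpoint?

m = -4, p(m) = -97 (−); new bracket [-4, -2]
m = -3, p(m) = -24 (−); new bracket [-3, -2]
m = -2.5, p(m) = -5.125 (−); new bracket [-2.5, -2]

-2.5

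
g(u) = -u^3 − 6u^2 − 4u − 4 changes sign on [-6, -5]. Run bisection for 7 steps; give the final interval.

[-5.3984375, -5.390625]

m = -5.5, g(m) = 2.875 (+); new bracket [-5.5, -5]
m = -5.25, g(m) = -3.671875 (−); new bracket [-5.5, -5.25]
m = -5.375, g(m) = -0.556641 (−); new bracket [-5.5, -5.375]
m = -5.4375, g(m) = 1.1189 (+); new bracket [-5.4375, -5.375]
m = -5.40625, g(m) = 0.2711 (+); new bracket [-5.40625, -5.375]
m = -5.390625, g(m) = -0.1452 (−); new bracket [-5.40625, -5.390625]
m = -5.3984375, g(m) = 0.0623 (+); new bracket [-5.3984375, -5.390625]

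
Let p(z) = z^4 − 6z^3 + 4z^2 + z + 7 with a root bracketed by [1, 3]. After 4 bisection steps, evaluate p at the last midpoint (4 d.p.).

0.4143

m = 2, p(m) = -7 (−); new bracket [1, 2]
m = 1.5, p(m) = 2.3125 (+); new bracket [1.5, 2]
m = 1.75, p(m) = -1.777344 (−); new bracket [1.5, 1.75]
m = 1.625, p(m) = 0.4143 (+); new bracket [1.625, 1.75]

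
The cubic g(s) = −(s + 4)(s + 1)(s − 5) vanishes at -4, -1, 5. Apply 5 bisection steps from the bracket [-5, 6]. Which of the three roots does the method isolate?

midpoint 0.5: g = 30.375 > 0 → [0.5, 6]
midpoint 3.25: g = 53.921875 > 0 → [3.25, 6]
midpoint 4.625: g = 18.193359 > 0 → [4.625, 6]
midpoint 5.3125: g = -18.3704 < 0 → [4.625, 5.3125]
midpoint 4.96875: g = 1.6729 > 0 → [4.96875, 5.3125]

5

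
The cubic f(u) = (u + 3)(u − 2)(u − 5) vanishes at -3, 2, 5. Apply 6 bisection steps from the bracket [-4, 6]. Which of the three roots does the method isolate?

f(1) = 16 > 0, so the root lies in [-4, 1]
f(-1.5) = 34.125 > 0, so the root lies in [-4, -1.5]
f(-2.75) = 9.203125 > 0, so the root lies in [-4, -2.75]
f(-3.375) = -16.8809 < 0, so the root lies in [-3.375, -2.75]
f(-3.0625) = -2.551 < 0, so the root lies in [-3.0625, -2.75]
f(-2.90625) = 3.6366 > 0, so the root lies in [-3.0625, -2.90625]

-3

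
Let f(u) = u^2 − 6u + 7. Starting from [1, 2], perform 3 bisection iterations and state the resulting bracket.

u = 1.5 gives f = 0.25, positive; keep [1.5, 2]
u = 1.75 gives f = -0.4375, negative; keep [1.5, 1.75]
u = 1.625 gives f = -0.109375, negative; keep [1.5, 1.625]

[1.5, 1.625]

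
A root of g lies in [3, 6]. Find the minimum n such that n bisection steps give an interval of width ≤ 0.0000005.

Width after n steps is 3/2^n. Need 2^n ≥ 3/0.0000005 = 6000000.
2^22 = 4194304 < 6000000 ≤ 2^23 = 8388608, so n = 23.

23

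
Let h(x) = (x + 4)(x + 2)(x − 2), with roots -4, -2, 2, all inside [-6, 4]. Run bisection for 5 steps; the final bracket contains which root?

midpoint -1: h = -9 < 0 → [-1, 4]
midpoint 1.5: h = -9.625 < 0 → [1.5, 4]
midpoint 2.75: h = 24.046875 > 0 → [1.5, 2.75]
midpoint 2.125: h = 3.1582 > 0 → [1.5, 2.125]
midpoint 1.8125: h = -4.155 < 0 → [1.8125, 2.125]

2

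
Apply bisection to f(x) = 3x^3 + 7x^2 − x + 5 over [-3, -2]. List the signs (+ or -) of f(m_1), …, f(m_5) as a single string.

+-++-

m = -2.5, f(m) = 4.375 (+); new bracket [-3, -2.5]
m = -2.75, f(m) = -1.703125 (−); new bracket [-2.75, -2.5]
m = -2.625, f(m) = 1.595703 (+); new bracket [-2.75, -2.625]
m = -2.6875, f(m) = 0.0134 (+); new bracket [-2.75, -2.6875]
m = -2.71875, f(m) = -0.8278 (−); new bracket [-2.71875, -2.6875]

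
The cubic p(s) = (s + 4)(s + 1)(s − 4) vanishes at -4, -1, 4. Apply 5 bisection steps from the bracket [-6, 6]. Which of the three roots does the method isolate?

m = 0, p(m) = -16 (−); new bracket [0, 6]
m = 3, p(m) = -28 (−); new bracket [3, 6]
m = 4.5, p(m) = 23.375 (+); new bracket [3, 4.5]
m = 3.75, p(m) = -9.2031 (−); new bracket [3.75, 4.5]
m = 4.125, p(m) = 5.2051 (+); new bracket [3.75, 4.125]

4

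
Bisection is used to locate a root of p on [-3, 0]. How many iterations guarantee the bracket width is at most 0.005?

10

Width after n steps is 3/2^n. Need 2^n ≥ 3/0.005 = 600.
2^9 = 512 < 600 ≤ 2^10 = 1024, so n = 10.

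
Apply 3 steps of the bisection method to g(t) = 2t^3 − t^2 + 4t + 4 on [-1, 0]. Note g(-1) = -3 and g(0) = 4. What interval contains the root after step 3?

midpoint -0.5: g = 1.5 > 0 → [-1, -0.5]
midpoint -0.75: g = -0.40625 < 0 → [-0.75, -0.5]
midpoint -0.625: g = 0.621094 > 0 → [-0.75, -0.625]

[-0.75, -0.625]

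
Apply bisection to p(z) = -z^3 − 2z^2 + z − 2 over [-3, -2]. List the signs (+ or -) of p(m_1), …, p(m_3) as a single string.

z = -2.5 gives p = -1.375, negative; keep [-3, -2.5]
z = -2.75 gives p = 0.921875, positive; keep [-2.75, -2.5]
z = -2.625 gives p = -0.318359, negative; keep [-2.75, -2.625]

-+-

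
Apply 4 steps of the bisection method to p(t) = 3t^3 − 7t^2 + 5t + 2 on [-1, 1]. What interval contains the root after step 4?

[-0.375, -0.25]

m = 0, p(m) = 2 (+); new bracket [-1, 0]
m = -0.5, p(m) = -2.625 (−); new bracket [-0.5, 0]
m = -0.25, p(m) = 0.265625 (+); new bracket [-0.5, -0.25]
m = -0.375, p(m) = -1.0176 (−); new bracket [-0.375, -0.25]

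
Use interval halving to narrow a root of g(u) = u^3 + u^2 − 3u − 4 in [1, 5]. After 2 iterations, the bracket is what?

[1, 2]

g(3) = 23 > 0, so the root lies in [1, 3]
g(2) = 2 > 0, so the root lies in [1, 2]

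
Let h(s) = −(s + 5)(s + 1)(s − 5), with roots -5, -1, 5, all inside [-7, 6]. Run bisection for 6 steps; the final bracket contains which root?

h(-0.5) = 12.375 > 0, so the root lies in [-0.5, 6]
h(2.75) = 65.390625 > 0, so the root lies in [2.75, 6]
h(4.375) = 31.494141 > 0, so the root lies in [4.375, 6]
h(5.1875) = -11.8191 < 0, so the root lies in [4.375, 5.1875]
h(4.78125) = 12.3698 > 0, so the root lies in [4.78125, 5.1875]
h(4.984375) = 0.9336 > 0, so the root lies in [4.984375, 5.1875]

5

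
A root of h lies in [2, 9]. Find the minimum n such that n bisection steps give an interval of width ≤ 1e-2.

Width after n steps is 7/2^n. Need 2^n ≥ 7/1e-2 = 700.
2^9 = 512 < 700 ≤ 2^10 = 1024, so n = 10.

10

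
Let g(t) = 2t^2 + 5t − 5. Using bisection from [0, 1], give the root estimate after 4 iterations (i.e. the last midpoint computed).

t = 0.5 gives g = -2, negative; keep [0.5, 1]
t = 0.75 gives g = -0.125, negative; keep [0.75, 1]
t = 0.875 gives g = 0.90625, positive; keep [0.75, 0.875]
t = 0.8125 gives g = 0.3828, positive; keep [0.75, 0.8125]

0.8125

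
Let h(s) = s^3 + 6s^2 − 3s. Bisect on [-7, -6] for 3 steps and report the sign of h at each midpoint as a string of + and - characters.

m = -6.5, h(m) = -1.625 (−); new bracket [-6.5, -6]
m = -6.25, h(m) = 8.984375 (+); new bracket [-6.5, -6.25]
m = -6.375, h(m) = 3.884766 (+); new bracket [-6.5, -6.375]

-++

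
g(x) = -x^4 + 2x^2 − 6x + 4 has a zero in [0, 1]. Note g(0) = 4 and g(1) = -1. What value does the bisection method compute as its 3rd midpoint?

midpoint 0.5: g = 1.4375 > 0 → [0.5, 1]
midpoint 0.75: g = 0.308594 > 0 → [0.75, 1]
midpoint 0.875: g = -0.304932 < 0 → [0.75, 0.875]

0.875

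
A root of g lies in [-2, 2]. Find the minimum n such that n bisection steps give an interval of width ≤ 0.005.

10

Width after n steps is 4/2^n. Need 2^n ≥ 4/0.005 = 800.
2^9 = 512 < 800 ≤ 2^10 = 1024, so n = 10.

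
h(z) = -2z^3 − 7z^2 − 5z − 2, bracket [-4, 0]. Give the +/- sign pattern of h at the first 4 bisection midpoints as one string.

h(-2) = -4 < 0, so the root lies in [-4, -2]
h(-3) = 4 > 0, so the root lies in [-3, -2]
h(-2.5) = -2 < 0, so the root lies in [-3, -2.5]
h(-2.75) = 0.4062 > 0, so the root lies in [-2.75, -2.5]

-+-+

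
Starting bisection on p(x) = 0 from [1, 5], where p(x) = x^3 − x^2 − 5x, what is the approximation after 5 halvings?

2.875

p(3) = 3 > 0, so the root lies in [1, 3]
p(2) = -6 < 0, so the root lies in [2, 3]
p(2.5) = -3.125 < 0, so the root lies in [2.5, 3]
p(2.75) = -0.5156 < 0, so the root lies in [2.75, 3]
p(2.875) = 1.123 > 0, so the root lies in [2.75, 2.875]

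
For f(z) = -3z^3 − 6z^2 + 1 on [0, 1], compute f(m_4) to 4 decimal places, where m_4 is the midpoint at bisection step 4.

midpoint 0.5: f = -0.875 < 0 → [0, 0.5]
midpoint 0.25: f = 0.578125 > 0 → [0.25, 0.5]
midpoint 0.375: f = -0.001953 < 0 → [0.25, 0.375]
midpoint 0.3125: f = 0.3225 > 0 → [0.3125, 0.375]

0.3225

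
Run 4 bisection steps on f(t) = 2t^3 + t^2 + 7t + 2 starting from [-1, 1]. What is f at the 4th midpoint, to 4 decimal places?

-0.5898

midpoint 0: f = 2 > 0 → [-1, 0]
midpoint -0.5: f = -1.5 < 0 → [-0.5, 0]
midpoint -0.25: f = 0.28125 > 0 → [-0.5, -0.25]
midpoint -0.375: f = -0.5898 < 0 → [-0.375, -0.25]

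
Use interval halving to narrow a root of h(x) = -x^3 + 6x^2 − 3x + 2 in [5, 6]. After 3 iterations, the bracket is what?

h(5.5) = 0.625 > 0, so the root lies in [5.5, 6]
h(5.75) = -6.984375 < 0, so the root lies in [5.5, 5.75]
h(5.625) = -3.009766 < 0, so the root lies in [5.5, 5.625]

[5.5, 5.625]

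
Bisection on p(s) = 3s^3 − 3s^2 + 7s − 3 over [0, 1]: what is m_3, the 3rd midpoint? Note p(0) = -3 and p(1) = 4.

0.375

s = 0.5 gives p = 0.125, positive; keep [0, 0.5]
s = 0.25 gives p = -1.390625, negative; keep [0.25, 0.5]
s = 0.375 gives p = -0.638672, negative; keep [0.375, 0.5]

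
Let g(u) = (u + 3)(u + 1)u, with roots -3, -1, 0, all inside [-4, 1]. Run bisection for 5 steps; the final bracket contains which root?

m = -1.5, g(m) = 1.125 (+); new bracket [-4, -1.5]
m = -2.75, g(m) = 1.203125 (+); new bracket [-4, -2.75]
m = -3.375, g(m) = -3.005859 (−); new bracket [-3.375, -2.75]
m = -3.0625, g(m) = -0.3948 (−); new bracket [-3.0625, -2.75]
m = -2.90625, g(m) = 0.5194 (+); new bracket [-3.0625, -2.90625]

-3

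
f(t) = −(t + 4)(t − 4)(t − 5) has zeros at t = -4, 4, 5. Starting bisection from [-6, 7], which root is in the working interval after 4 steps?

-4

f(0.5) = -70.875 < 0, so the root lies in [-6, 0.5]
f(-2.75) = -65.390625 < 0, so the root lies in [-6, -2.75]
f(-4.375) = 29.443359 > 0, so the root lies in [-4.375, -2.75]
f(-3.5625) = -28.3298 < 0, so the root lies in [-4.375, -3.5625]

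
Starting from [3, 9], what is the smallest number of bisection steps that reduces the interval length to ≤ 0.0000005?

Width after n steps is 6/2^n. Need 2^n ≥ 6/0.0000005 = 12000000.
2^23 = 8388608 < 12000000 ≤ 2^24 = 16777216, so n = 24.

24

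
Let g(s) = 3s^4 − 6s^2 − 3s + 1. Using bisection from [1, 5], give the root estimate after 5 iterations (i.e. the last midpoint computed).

midpoint 3: g = 181 > 0 → [1, 3]
midpoint 2: g = 19 > 0 → [1, 2]
midpoint 1.5: g = -1.8125 < 0 → [1.5, 2]
midpoint 1.75: g = 5.5117 > 0 → [1.5, 1.75]
midpoint 1.625: g = 1.2 > 0 → [1.5, 1.625]

1.625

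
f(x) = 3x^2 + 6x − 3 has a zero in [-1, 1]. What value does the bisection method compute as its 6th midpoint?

0.40625

midpoint 0: f = -3 < 0 → [0, 1]
midpoint 0.5: f = 0.75 > 0 → [0, 0.5]
midpoint 0.25: f = -1.3125 < 0 → [0.25, 0.5]
midpoint 0.375: f = -0.3281 < 0 → [0.375, 0.5]
midpoint 0.4375: f = 0.1992 > 0 → [0.375, 0.4375]
midpoint 0.40625: f = -0.0674 < 0 → [0.40625, 0.4375]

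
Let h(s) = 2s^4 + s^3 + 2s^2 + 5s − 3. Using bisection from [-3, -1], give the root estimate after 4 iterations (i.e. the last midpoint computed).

midpoint -2: h = 19 > 0 → [-2, -1]
midpoint -1.5: h = 0.75 > 0 → [-1.5, -1]
midpoint -1.25: h = -3.195312 < 0 → [-1.5, -1.25]
midpoint -1.375: h = -1.5444 < 0 → [-1.5, -1.375]

-1.375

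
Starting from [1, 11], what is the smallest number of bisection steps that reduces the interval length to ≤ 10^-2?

Width after n steps is 10/2^n. Need 2^n ≥ 10/10^-2 = 1000.
2^9 = 512 < 1000 ≤ 2^10 = 1024, so n = 10.

10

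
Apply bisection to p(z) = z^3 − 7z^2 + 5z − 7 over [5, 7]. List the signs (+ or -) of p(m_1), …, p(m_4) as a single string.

p(6) = -13 < 0, so the root lies in [6, 7]
p(6.5) = 4.375 > 0, so the root lies in [6, 6.5]
p(6.25) = -5.046875 < 0, so the root lies in [6.25, 6.5]
p(6.375) = -0.5254 < 0, so the root lies in [6.375, 6.5]

-+--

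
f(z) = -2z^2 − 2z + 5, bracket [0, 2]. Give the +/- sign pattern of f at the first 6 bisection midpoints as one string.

+--+-+

f(1) = 1 > 0, so the root lies in [1, 2]
f(1.5) = -2.5 < 0, so the root lies in [1, 1.5]
f(1.25) = -0.625 < 0, so the root lies in [1, 1.25]
f(1.125) = 0.2188 > 0, so the root lies in [1.125, 1.25]
f(1.1875) = -0.1953 < 0, so the root lies in [1.125, 1.1875]
f(1.15625) = 0.0137 > 0, so the root lies in [1.15625, 1.1875]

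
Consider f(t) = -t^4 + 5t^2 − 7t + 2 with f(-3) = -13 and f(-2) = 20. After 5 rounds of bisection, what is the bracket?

[-2.8125, -2.78125]

m = -2.5, f(m) = 11.6875 (+); new bracket [-3, -2.5]
m = -2.75, f(m) = 1.871094 (+); new bracket [-3, -2.75]
m = -2.875, f(m) = -4.867432 (−); new bracket [-2.875, -2.75]
m = -2.8125, f(m) = -1.3323 (−); new bracket [-2.8125, -2.75]
m = -2.78125, f(m) = 0.3098 (+); new bracket [-2.8125, -2.78125]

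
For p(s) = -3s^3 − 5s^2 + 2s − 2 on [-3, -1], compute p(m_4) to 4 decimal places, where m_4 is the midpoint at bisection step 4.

-0.0410

p(-2) = -2 < 0, so the root lies in [-3, -2]
p(-2.5) = 8.625 > 0, so the root lies in [-2.5, -2]
p(-2.25) = 2.359375 > 0, so the root lies in [-2.25, -2]
p(-2.125) = -0.041 < 0, so the root lies in [-2.25, -2.125]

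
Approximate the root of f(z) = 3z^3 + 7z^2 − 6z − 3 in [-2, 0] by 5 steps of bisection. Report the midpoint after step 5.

z = -1 gives f = 7, positive; keep [-1, 0]
z = -0.5 gives f = 1.375, positive; keep [-0.5, 0]
z = -0.25 gives f = -1.109375, negative; keep [-0.5, -0.25]
z = -0.375 gives f = 0.0762, positive; keep [-0.375, -0.25]
z = -0.3125 gives f = -0.533, negative; keep [-0.375, -0.3125]

-0.3125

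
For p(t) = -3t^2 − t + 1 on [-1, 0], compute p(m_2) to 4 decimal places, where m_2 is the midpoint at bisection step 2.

0.0625

midpoint -0.5: p = 0.75 > 0 → [-1, -0.5]
midpoint -0.75: p = 0.0625 > 0 → [-1, -0.75]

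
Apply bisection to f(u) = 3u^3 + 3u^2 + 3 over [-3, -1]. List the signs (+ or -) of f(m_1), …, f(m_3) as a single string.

--+

f(-2) = -9 < 0, so the root lies in [-2, -1]
f(-1.5) = -0.375 < 0, so the root lies in [-1.5, -1]
f(-1.25) = 1.828125 > 0, so the root lies in [-1.5, -1.25]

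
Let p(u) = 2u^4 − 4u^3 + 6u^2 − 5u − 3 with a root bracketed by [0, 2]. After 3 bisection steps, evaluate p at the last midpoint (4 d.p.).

3.9453

m = 1, p(m) = -4 (−); new bracket [1, 2]
m = 1.5, p(m) = -0.375 (−); new bracket [1.5, 2]
m = 1.75, p(m) = 3.945312 (+); new bracket [1.5, 1.75]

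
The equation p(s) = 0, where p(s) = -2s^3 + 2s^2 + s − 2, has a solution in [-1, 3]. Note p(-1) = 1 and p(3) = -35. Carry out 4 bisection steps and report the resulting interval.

m = 1, p(m) = -1 (−); new bracket [-1, 1]
m = 0, p(m) = -2 (−); new bracket [-1, 0]
m = -0.5, p(m) = -1.75 (−); new bracket [-1, -0.5]
m = -0.75, p(m) = -0.7812 (−); new bracket [-1, -0.75]

[-1, -0.75]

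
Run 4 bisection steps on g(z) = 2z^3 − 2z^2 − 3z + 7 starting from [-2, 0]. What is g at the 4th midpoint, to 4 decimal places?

-1.9883

z = -1 gives g = 6, positive; keep [-2, -1]
z = -1.5 gives g = 0.25, positive; keep [-2, -1.5]
z = -1.75 gives g = -4.59375, negative; keep [-1.75, -1.5]
z = -1.625 gives g = -1.9883, negative; keep [-1.625, -1.5]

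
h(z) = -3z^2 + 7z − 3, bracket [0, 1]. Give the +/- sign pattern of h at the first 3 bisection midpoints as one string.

midpoint 0.5: h = -0.25 < 0 → [0.5, 1]
midpoint 0.75: h = 0.5625 > 0 → [0.5, 0.75]
midpoint 0.625: h = 0.203125 > 0 → [0.5, 0.625]

-++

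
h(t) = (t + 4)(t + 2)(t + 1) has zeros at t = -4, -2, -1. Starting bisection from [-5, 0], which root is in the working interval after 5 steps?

-4

m = -2.5, h(m) = 1.125 (+); new bracket [-5, -2.5]
m = -3.75, h(m) = 1.203125 (+); new bracket [-5, -3.75]
m = -4.375, h(m) = -3.005859 (−); new bracket [-4.375, -3.75]
m = -4.0625, h(m) = -0.3948 (−); new bracket [-4.0625, -3.75]
m = -3.90625, h(m) = 0.5194 (+); new bracket [-4.0625, -3.90625]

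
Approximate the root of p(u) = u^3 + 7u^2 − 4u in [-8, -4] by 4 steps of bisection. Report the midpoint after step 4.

midpoint -6: p = 60 > 0 → [-8, -6]
midpoint -7: p = 28 > 0 → [-8, -7]
midpoint -7.5: p = 1.875 > 0 → [-8, -7.5]
midpoint -7.75: p = -14.0469 < 0 → [-7.75, -7.5]

-7.75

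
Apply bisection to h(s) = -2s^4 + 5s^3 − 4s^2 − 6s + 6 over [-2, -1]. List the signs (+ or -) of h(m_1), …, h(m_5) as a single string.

----+

m = -1.5, h(m) = -21 (−); new bracket [-1.5, -1]
m = -1.25, h(m) = -7.398438 (−); new bracket [-1.25, -1]
m = -1.125, h(m) = -2.635254 (−); new bracket [-1.125, -1]
m = -1.0625, h(m) = -0.6868 (−); new bracket [-1.0625, -1]
m = -1.03125, h(m) = 0.1881 (+); new bracket [-1.0625, -1.03125]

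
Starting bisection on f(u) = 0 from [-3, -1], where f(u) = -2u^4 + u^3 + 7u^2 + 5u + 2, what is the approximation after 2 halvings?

-1.5

u = -2 gives f = -20, negative; keep [-2, -1]
u = -1.5 gives f = -3.25, negative; keep [-1.5, -1]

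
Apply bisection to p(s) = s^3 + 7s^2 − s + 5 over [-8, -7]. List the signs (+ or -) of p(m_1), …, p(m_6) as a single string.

midpoint -7.5: p = -15.625 < 0 → [-7.5, -7]
midpoint -7.25: p = -0.890625 < 0 → [-7.25, -7]
midpoint -7.125: p = 5.779297 > 0 → [-7.25, -7.125]
midpoint -7.1875: p = 2.5012 > 0 → [-7.25, -7.1875]
midpoint -7.21875: p = 0.8196 > 0 → [-7.25, -7.21875]
midpoint -7.234375: p = -0.0319 < 0 → [-7.234375, -7.21875]

--+++-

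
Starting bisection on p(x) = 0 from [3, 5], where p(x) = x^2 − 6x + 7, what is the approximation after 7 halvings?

p(4) = -1 < 0, so the root lies in [4, 5]
p(4.5) = 0.25 > 0, so the root lies in [4, 4.5]
p(4.25) = -0.4375 < 0, so the root lies in [4.25, 4.5]
p(4.375) = -0.1094 < 0, so the root lies in [4.375, 4.5]
p(4.4375) = 0.0664 > 0, so the root lies in [4.375, 4.4375]
p(4.40625) = -0.0225 < 0, so the root lies in [4.40625, 4.4375]
p(4.421875) = 0.0217 > 0, so the root lies in [4.40625, 4.421875]

4.421875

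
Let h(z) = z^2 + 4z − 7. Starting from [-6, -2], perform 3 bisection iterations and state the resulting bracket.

[-5.5, -5]

h(-4) = -7 < 0, so the root lies in [-6, -4]
h(-5) = -2 < 0, so the root lies in [-6, -5]
h(-5.5) = 1.25 > 0, so the root lies in [-5.5, -5]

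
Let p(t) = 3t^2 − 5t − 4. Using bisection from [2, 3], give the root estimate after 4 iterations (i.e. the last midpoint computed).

2.3125

m = 2.5, p(m) = 2.25 (+); new bracket [2, 2.5]
m = 2.25, p(m) = -0.0625 (−); new bracket [2.25, 2.5]
m = 2.375, p(m) = 1.046875 (+); new bracket [2.25, 2.375]
m = 2.3125, p(m) = 0.4805 (+); new bracket [2.25, 2.3125]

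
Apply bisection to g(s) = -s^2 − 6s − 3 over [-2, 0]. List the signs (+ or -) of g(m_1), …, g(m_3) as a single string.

+-+

s = -1 gives g = 2, positive; keep [-1, 0]
s = -0.5 gives g = -0.25, negative; keep [-1, -0.5]
s = -0.75 gives g = 0.9375, positive; keep [-0.75, -0.5]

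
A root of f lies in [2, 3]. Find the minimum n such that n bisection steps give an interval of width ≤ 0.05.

5

Width after n steps is 1/2^n. Need 2^n ≥ 1/0.05 = 20.
2^4 = 16 < 20 ≤ 2^5 = 32, so n = 5.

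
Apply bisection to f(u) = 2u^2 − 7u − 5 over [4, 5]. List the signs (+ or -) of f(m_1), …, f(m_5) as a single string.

+++--

f(4.5) = 4 > 0, so the root lies in [4, 4.5]
f(4.25) = 1.375 > 0, so the root lies in [4, 4.25]
f(4.125) = 0.15625 > 0, so the root lies in [4, 4.125]
f(4.0625) = -0.4297 < 0, so the root lies in [4.0625, 4.125]
f(4.09375) = -0.1387 < 0, so the root lies in [4.09375, 4.125]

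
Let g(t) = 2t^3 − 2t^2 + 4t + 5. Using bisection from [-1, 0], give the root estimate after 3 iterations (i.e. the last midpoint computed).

-0.875

midpoint -0.5: g = 2.25 > 0 → [-1, -0.5]
midpoint -0.75: g = 0.03125 > 0 → [-1, -0.75]
midpoint -0.875: g = -1.371094 < 0 → [-0.875, -0.75]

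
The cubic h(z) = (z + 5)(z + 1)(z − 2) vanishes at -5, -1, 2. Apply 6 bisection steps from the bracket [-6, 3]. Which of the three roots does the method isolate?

-5

z = -1.5 gives h = 6.125, positive; keep [-6, -1.5]
z = -3.75 gives h = 19.765625, positive; keep [-6, -3.75]
z = -4.875 gives h = 3.330078, positive; keep [-6, -4.875]
z = -5.4375 gives h = -14.4392, negative; keep [-5.4375, -4.875]
z = -5.15625 gives h = -4.6474, negative; keep [-5.15625, -4.875]
z = -5.015625 gives h = -0.4402, negative; keep [-5.015625, -4.875]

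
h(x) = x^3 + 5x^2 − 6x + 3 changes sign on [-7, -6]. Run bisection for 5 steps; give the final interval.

[-6.09375, -6.0625]

midpoint -6.5: h = -21.375 < 0 → [-6.5, -6]
midpoint -6.25: h = -8.328125 < 0 → [-6.25, -6]
midpoint -6.125: h = -2.455078 < 0 → [-6.125, -6]
midpoint -6.0625: h = 0.324 > 0 → [-6.125, -6.0625]
midpoint -6.09375: h = -1.0526 < 0 → [-6.09375, -6.0625]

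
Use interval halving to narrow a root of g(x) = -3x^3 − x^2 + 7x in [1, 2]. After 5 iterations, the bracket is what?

[1.34375, 1.375]

m = 1.5, g(m) = -1.875 (−); new bracket [1, 1.5]
m = 1.25, g(m) = 1.328125 (+); new bracket [1.25, 1.5]
m = 1.375, g(m) = -0.064453 (−); new bracket [1.25, 1.375]
m = 1.3125, g(m) = 0.6819 (+); new bracket [1.3125, 1.375]
m = 1.34375, g(m) = 0.3215 (+); new bracket [1.34375, 1.375]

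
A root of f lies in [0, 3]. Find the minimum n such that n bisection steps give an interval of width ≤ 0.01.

9

Width after n steps is 3/2^n. Need 2^n ≥ 3/0.01 = 300.
2^8 = 256 < 300 ≤ 2^9 = 512, so n = 9.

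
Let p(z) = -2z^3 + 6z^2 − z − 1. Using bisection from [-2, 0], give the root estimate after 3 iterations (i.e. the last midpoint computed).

-0.25

p(-1) = 8 > 0, so the root lies in [-1, 0]
p(-0.5) = 1.25 > 0, so the root lies in [-0.5, 0]
p(-0.25) = -0.34375 < 0, so the root lies in [-0.5, -0.25]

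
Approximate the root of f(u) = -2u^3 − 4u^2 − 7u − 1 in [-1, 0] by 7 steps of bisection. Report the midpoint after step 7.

-0.1484375

midpoint -0.5: f = 1.75 > 0 → [-0.5, 0]
midpoint -0.25: f = 0.53125 > 0 → [-0.25, 0]
midpoint -0.125: f = -0.183594 < 0 → [-0.25, -0.125]
midpoint -0.1875: f = 0.1851 > 0 → [-0.1875, -0.125]
midpoint -0.15625: f = 0.0037 > 0 → [-0.15625, -0.125]
midpoint -0.140625: f = -0.0892 < 0 → [-0.15625, -0.140625]
midpoint -0.1484375: f = -0.0425 < 0 → [-0.15625, -0.1484375]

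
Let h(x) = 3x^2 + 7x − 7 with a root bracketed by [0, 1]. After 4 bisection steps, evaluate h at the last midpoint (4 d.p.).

0.6680

m = 0.5, h(m) = -2.75 (−); new bracket [0.5, 1]
m = 0.75, h(m) = -0.0625 (−); new bracket [0.75, 1]
m = 0.875, h(m) = 1.421875 (+); new bracket [0.75, 0.875]
m = 0.8125, h(m) = 0.668 (+); new bracket [0.75, 0.8125]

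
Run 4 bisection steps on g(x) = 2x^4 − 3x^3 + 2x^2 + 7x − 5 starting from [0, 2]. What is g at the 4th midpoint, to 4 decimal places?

-0.2710

g(1) = 3 > 0, so the root lies in [0, 1]
g(0.5) = -1.25 < 0, so the root lies in [0.5, 1]
g(0.75) = 0.742188 > 0, so the root lies in [0.5, 0.75]
g(0.625) = -0.271 < 0, so the root lies in [0.625, 0.75]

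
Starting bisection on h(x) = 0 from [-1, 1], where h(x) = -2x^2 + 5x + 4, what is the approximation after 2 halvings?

m = 0, h(m) = 4 (+); new bracket [-1, 0]
m = -0.5, h(m) = 1 (+); new bracket [-1, -0.5]

-0.5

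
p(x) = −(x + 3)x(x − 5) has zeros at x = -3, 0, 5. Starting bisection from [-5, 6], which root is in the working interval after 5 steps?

m = 0.5, p(m) = 7.875 (+); new bracket [0.5, 6]
m = 3.25, p(m) = 35.546875 (+); new bracket [3.25, 6]
m = 4.625, p(m) = 13.224609 (+); new bracket [4.625, 6]
m = 5.3125, p(m) = -13.8 (−); new bracket [4.625, 5.3125]
m = 4.96875, p(m) = 1.2373 (+); new bracket [4.96875, 5.3125]

5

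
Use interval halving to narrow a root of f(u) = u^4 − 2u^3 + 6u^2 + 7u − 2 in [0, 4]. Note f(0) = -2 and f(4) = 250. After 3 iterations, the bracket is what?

f(2) = 36 > 0, so the root lies in [0, 2]
f(1) = 10 > 0, so the root lies in [0, 1]
f(0.5) = 2.8125 > 0, so the root lies in [0, 0.5]

[0, 0.5]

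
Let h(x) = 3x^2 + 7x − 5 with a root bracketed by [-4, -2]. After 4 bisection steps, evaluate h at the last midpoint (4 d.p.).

m = -3, h(m) = 1 (+); new bracket [-3, -2]
m = -2.5, h(m) = -3.75 (−); new bracket [-3, -2.5]
m = -2.75, h(m) = -1.5625 (−); new bracket [-3, -2.75]
m = -2.875, h(m) = -0.3281 (−); new bracket [-3, -2.875]

-0.3281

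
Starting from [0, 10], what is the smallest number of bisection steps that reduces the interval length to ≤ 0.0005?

Width after n steps is 10/2^n. Need 2^n ≥ 10/0.0005 = 20000.
2^14 = 16384 < 20000 ≤ 2^15 = 32768, so n = 15.

15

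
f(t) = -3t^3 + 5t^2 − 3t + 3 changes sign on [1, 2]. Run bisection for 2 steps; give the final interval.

[1.25, 1.5]

m = 1.5, f(m) = -0.375 (−); new bracket [1, 1.5]
m = 1.25, f(m) = 1.203125 (+); new bracket [1.25, 1.5]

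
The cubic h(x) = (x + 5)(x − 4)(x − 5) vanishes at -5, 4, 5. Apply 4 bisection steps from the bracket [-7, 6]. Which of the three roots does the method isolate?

m = -0.5, h(m) = 111.375 (+); new bracket [-7, -0.5]
m = -3.75, h(m) = 84.765625 (+); new bracket [-7, -3.75]
m = -5.375, h(m) = -36.474609 (−); new bracket [-5.375, -3.75]
m = -4.5625, h(m) = 35.822 (+); new bracket [-5.375, -4.5625]

-5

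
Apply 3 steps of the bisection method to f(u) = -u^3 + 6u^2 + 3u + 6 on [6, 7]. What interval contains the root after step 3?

[6.5, 6.625]

midpoint 6.5: f = 4.375 > 0 → [6.5, 7]
midpoint 6.75: f = -7.921875 < 0 → [6.5, 6.75]
midpoint 6.625: f = -1.556641 < 0 → [6.5, 6.625]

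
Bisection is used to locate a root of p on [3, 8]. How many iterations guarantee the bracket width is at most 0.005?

Width after n steps is 5/2^n. Need 2^n ≥ 5/0.005 = 1000.
2^9 = 512 < 1000 ≤ 2^10 = 1024, so n = 10.

10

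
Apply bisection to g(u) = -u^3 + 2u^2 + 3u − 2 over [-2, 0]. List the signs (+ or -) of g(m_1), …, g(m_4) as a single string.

-+-+

g(-1) = -2 < 0, so the root lies in [-2, -1]
g(-1.5) = 1.375 > 0, so the root lies in [-1.5, -1]
g(-1.25) = -0.671875 < 0, so the root lies in [-1.5, -1.25]
g(-1.375) = 0.2559 > 0, so the root lies in [-1.375, -1.25]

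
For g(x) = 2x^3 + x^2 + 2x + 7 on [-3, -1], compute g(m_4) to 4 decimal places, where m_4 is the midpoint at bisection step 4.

g(-2) = -9 < 0, so the root lies in [-2, -1]
g(-1.5) = -0.5 < 0, so the root lies in [-1.5, -1]
g(-1.25) = 2.15625 > 0, so the root lies in [-1.5, -1.25]
g(-1.375) = 0.9414 > 0, so the root lies in [-1.5, -1.375]

0.9414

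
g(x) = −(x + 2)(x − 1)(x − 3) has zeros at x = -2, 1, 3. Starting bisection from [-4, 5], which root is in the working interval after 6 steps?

-2

x = 0.5 gives g = -3.125, negative; keep [-4, 0.5]
x = -1.75 gives g = -3.265625, negative; keep [-4, -1.75]
x = -2.875 gives g = 19.919922, positive; keep [-2.875, -1.75]
x = -2.3125 gives g = 5.4993, positive; keep [-2.3125, -1.75]
x = -2.03125 gives g = 0.4766, positive; keep [-2.03125, -1.75]
x = -1.890625 gives g = -1.5462, negative; keep [-2.03125, -1.890625]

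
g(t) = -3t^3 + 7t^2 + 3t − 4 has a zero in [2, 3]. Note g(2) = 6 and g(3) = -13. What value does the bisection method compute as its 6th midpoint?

m = 2.5, g(m) = 0.375 (+); new bracket [2.5, 3]
m = 2.75, g(m) = -5.203125 (−); new bracket [2.5, 2.75]
m = 2.625, g(m) = -2.154297 (−); new bracket [2.5, 2.625]
m = 2.5625, g(m) = -0.8269 (−); new bracket [2.5, 2.5625]
m = 2.53125, g(m) = -0.2105 (−); new bracket [2.5, 2.53125]
m = 2.515625, g(m) = 0.086 (+); new bracket [2.515625, 2.53125]

2.515625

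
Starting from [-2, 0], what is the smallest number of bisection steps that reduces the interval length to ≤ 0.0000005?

22

Width after n steps is 2/2^n. Need 2^n ≥ 2/0.0000005 = 4000000.
2^21 = 2097152 < 4000000 ≤ 2^22 = 4194304, so n = 22.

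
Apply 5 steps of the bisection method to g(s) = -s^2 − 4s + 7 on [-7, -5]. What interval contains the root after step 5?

[-5.375, -5.3125]

midpoint -6: g = -5 < 0 → [-6, -5]
midpoint -5.5: g = -1.25 < 0 → [-5.5, -5]
midpoint -5.25: g = 0.4375 > 0 → [-5.5, -5.25]
midpoint -5.375: g = -0.3906 < 0 → [-5.375, -5.25]
midpoint -5.3125: g = 0.0273 > 0 → [-5.375, -5.3125]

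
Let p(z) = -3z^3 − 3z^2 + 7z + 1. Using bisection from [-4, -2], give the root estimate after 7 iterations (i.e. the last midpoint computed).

m = -3, p(m) = 34 (+); new bracket [-3, -2]
m = -2.5, p(m) = 11.625 (+); new bracket [-2.5, -2]
m = -2.25, p(m) = 4.234375 (+); new bracket [-2.25, -2]
m = -2.125, p(m) = 1.3652 (+); new bracket [-2.125, -2]
m = -2.0625, p(m) = 0.1218 (+); new bracket [-2.0625, -2]
m = -2.03125, p(m) = -0.454 (−); new bracket [-2.0625, -2.03125]
m = -2.046875, p(m) = -0.1699 (−); new bracket [-2.0625, -2.046875]

-2.046875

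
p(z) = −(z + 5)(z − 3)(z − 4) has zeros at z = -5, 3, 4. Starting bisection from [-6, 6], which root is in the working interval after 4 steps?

m = 0, p(m) = -60 (−); new bracket [-6, 0]
m = -3, p(m) = -84 (−); new bracket [-6, -3]
m = -4.5, p(m) = -31.875 (−); new bracket [-6, -4.5]
m = -5.25, p(m) = 19.0781 (+); new bracket [-5.25, -4.5]

-5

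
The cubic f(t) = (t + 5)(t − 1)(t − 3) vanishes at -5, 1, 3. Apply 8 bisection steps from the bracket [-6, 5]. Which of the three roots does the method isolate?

-5

midpoint -0.5: f = 23.625 > 0 → [-6, -0.5]
midpoint -3.25: f = 46.484375 > 0 → [-6, -3.25]
midpoint -4.625: f = 16.083984 > 0 → [-6, -4.625]
midpoint -5.3125: f = -16.3977 < 0 → [-5.3125, -4.625]
midpoint -4.96875: f = 1.4864 > 0 → [-5.3125, -4.96875]
midpoint -5.140625: f = -7.0296 < 0 → [-5.140625, -4.96875]
midpoint -5.0546875: f = -2.667 < 0 → [-5.0546875, -4.96875]
midpoint -5.01171875: f = -0.5644 < 0 → [-5.01171875, -4.96875]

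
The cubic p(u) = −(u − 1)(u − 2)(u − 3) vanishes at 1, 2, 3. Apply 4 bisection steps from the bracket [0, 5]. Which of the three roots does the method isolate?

3

p(2.5) = 0.375 > 0, so the root lies in [2.5, 5]
p(3.75) = -3.609375 < 0, so the root lies in [2.5, 3.75]
p(3.125) = -0.298828 < 0, so the root lies in [2.5, 3.125]
p(2.8125) = 0.2761 > 0, so the root lies in [2.8125, 3.125]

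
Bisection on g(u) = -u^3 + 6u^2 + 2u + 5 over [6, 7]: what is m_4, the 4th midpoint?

u = 6.5 gives g = -3.125, negative; keep [6, 6.5]
u = 6.25 gives g = 7.734375, positive; keep [6.25, 6.5]
u = 6.375 gives g = 2.509766, positive; keep [6.375, 6.5]
u = 6.4375 gives g = -0.2556, negative; keep [6.375, 6.4375]

6.4375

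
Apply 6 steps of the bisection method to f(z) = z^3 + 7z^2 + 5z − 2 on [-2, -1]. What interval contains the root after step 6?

[-1.15625, -1.140625]

midpoint -1.5: f = 2.875 > 0 → [-1.5, -1]
midpoint -1.25: f = 0.734375 > 0 → [-1.25, -1]
midpoint -1.125: f = -0.189453 < 0 → [-1.25, -1.125]
midpoint -1.1875: f = 0.259 > 0 → [-1.1875, -1.125]
midpoint -1.15625: f = 0.0313 > 0 → [-1.15625, -1.125]
midpoint -1.140625: f = -0.0799 < 0 → [-1.15625, -1.140625]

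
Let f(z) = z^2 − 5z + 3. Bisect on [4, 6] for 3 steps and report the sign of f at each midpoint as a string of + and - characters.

++-

f(5) = 3 > 0, so the root lies in [4, 5]
f(4.5) = 0.75 > 0, so the root lies in [4, 4.5]
f(4.25) = -0.1875 < 0, so the root lies in [4.25, 4.5]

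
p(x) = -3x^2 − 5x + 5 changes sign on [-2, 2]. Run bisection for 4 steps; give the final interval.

p(0) = 5 > 0, so the root lies in [0, 2]
p(1) = -3 < 0, so the root lies in [0, 1]
p(0.5) = 1.75 > 0, so the root lies in [0.5, 1]
p(0.75) = -0.4375 < 0, so the root lies in [0.5, 0.75]

[0.5, 0.75]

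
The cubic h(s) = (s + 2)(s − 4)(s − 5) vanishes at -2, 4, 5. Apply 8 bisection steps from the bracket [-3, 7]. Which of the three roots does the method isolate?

s = 2 gives h = 24, positive; keep [-3, 2]
s = -0.5 gives h = 37.125, positive; keep [-3, -0.5]
s = -1.75 gives h = 9.703125, positive; keep [-3, -1.75]
s = -2.375 gives h = -17.6309, negative; keep [-2.375, -1.75]
s = -2.0625 gives h = -2.676, negative; keep [-2.0625, -1.75]
s = -1.90625 gives h = 3.8241, positive; keep [-2.0625, -1.90625]
s = -1.984375 gives h = 0.6531, positive; keep [-2.0625, -1.984375]
s = -2.0234375 gives h = -0.9915, negative; keep [-2.0234375, -1.984375]

-2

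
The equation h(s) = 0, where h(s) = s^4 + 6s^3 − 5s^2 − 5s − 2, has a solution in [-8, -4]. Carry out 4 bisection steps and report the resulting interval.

[-6.75, -6.5]

h(-6) = -152 < 0, so the root lies in [-8, -6]
h(-7) = 131 > 0, so the root lies in [-7, -6]
h(-6.5) = -43.4375 < 0, so the root lies in [-7, -6.5]
h(-6.75) = 34.5977 > 0, so the root lies in [-6.75, -6.5]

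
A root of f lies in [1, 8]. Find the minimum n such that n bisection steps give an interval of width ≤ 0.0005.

14

Width after n steps is 7/2^n. Need 2^n ≥ 7/0.0005 = 14000.
2^13 = 8192 < 14000 ≤ 2^14 = 16384, so n = 14.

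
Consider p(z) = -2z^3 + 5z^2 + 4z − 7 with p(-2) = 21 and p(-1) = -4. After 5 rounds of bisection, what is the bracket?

m = -1.5, p(m) = 5 (+); new bracket [-1.5, -1]
m = -1.25, p(m) = -0.28125 (−); new bracket [-1.5, -1.25]
m = -1.375, p(m) = 2.152344 (+); new bracket [-1.375, -1.25]
m = -1.3125, p(m) = 0.8853 (+); new bracket [-1.3125, -1.25]
m = -1.28125, p(m) = 0.2896 (+); new bracket [-1.28125, -1.25]

[-1.28125, -1.25]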